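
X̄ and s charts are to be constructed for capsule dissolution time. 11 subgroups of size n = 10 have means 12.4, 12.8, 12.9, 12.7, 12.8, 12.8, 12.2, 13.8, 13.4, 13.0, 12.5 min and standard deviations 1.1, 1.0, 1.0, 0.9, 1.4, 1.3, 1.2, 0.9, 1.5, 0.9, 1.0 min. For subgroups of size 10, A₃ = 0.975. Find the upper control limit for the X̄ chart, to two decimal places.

X̄̄ = (12.4 + 12.8 + 12.9 + 12.7 + 12.8 + 12.8 + 12.2 + 13.8 + 13.4 + 13.0 + 12.5) / 11 = 12.8455
s̄ = (1.1 + 1.0 + 1.0 + 0.9 + 1.4 + 1.3 + 1.2 + 0.9 + 1.5 + 0.9 + 1.0) / 11 = 1.1091
UCL = X̄̄ + A₃·s̄ = 12.8455 + 0.975 × 1.1091 = 13.9268

13.93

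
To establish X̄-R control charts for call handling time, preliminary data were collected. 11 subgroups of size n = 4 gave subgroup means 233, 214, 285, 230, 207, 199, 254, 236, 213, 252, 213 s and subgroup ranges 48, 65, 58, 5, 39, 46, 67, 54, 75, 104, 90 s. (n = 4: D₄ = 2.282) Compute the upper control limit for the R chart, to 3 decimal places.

R̄ = (48 + 65 + 58 + 5 + 39 + 46 + 67 + 54 + 75 + 104 + 90) / 11 = 651.0000 / 11 = 59.1818
UCL_R = D₄·R̄ = 2.282 × 59.1818 = 135.0529

135.053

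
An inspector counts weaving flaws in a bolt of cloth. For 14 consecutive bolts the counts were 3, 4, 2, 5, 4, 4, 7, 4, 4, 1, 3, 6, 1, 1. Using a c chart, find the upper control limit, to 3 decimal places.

c̄ = (3 + 4 + 2 + 5 + 4 + 4 + 7 + 4 + 4 + 1 + 3 + 6 + 1 + 1) / 14 = 49 / 14 = 3.5000
UCL = c̄ + 3√c̄ = 3.5000 + 3 × √3.5000 = 3.5000 + 3 × 1.8708 = 9.1125

9.112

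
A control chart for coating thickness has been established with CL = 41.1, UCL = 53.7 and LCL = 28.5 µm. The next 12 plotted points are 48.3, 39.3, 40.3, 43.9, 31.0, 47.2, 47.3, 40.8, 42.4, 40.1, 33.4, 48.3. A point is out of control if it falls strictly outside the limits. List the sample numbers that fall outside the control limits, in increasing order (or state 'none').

none

All 12 points lie within [28.5, 53.7].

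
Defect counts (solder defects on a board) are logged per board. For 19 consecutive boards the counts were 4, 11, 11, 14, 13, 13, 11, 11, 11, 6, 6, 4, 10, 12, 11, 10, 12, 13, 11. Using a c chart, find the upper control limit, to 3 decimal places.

c̄ = (4 + 11 + 11 + 14 + 13 + 13 + 11 + 11 + 11 + 6 + 6 + 4 + 10 + 12 + 11 + 10 + 12 + 13 + 11) / 19 = 194 / 19 = 10.2105
UCL = c̄ + 3√c̄ = 10.2105 + 3 × √10.2105 = 10.2105 + 3 × 3.1954 = 19.7967

19.797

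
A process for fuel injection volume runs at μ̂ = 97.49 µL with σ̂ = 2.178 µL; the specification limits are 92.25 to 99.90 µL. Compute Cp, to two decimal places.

Cp = (USL − LSL) / (6σ̂) = (99.90 − 92.25) / (6 × 2.178) = 7.6500 / 13.0680 = 0.5854

0.59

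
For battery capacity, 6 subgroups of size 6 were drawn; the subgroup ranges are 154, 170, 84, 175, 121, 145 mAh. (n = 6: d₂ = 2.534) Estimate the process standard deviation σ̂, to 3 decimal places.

R̄ = (154 + 170 + 84 + 175 + 121 + 145) / 6 = 141.5000
σ̂ = R̄ / d₂ = 141.5000 / 2.534 = 55.8406

55.841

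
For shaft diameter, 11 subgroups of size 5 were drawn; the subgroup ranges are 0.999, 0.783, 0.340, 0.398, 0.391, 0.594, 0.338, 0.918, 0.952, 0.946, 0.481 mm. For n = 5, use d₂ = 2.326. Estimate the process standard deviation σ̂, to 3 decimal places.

0.279

R̄ = (0.999 + 0.783 + 0.340 + 0.398 + 0.391 + 0.594 + 0.338 + 0.918 + 0.952 + 0.946 + 0.481) / 11 = 0.6491
σ̂ = R̄ / d₂ = 0.6491 / 2.326 = 0.2791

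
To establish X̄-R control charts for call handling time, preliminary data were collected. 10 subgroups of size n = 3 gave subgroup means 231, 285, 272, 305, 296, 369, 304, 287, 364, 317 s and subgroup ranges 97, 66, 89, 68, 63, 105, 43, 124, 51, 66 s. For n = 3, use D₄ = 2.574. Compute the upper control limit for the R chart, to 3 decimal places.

198.713

R̄ = (97 + 66 + 89 + 68 + 63 + 105 + 43 + 124 + 51 + 66) / 10 = 772.0000 / 10 = 77.2000
UCL_R = D₄·R̄ = 2.574 × 77.2000 = 198.7128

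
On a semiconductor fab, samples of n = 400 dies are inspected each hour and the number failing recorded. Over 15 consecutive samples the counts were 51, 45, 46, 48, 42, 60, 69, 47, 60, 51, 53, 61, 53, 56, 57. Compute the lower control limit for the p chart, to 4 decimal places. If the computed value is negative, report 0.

p̄ = Σdᵢ / (k·n) = 799 / (15 × 400) = 0.13317
LCL = p̄ − 3·√(p̄(1−p̄)/n) = 0.13317 − 3 × 0.01699 = 0.08220

0.0822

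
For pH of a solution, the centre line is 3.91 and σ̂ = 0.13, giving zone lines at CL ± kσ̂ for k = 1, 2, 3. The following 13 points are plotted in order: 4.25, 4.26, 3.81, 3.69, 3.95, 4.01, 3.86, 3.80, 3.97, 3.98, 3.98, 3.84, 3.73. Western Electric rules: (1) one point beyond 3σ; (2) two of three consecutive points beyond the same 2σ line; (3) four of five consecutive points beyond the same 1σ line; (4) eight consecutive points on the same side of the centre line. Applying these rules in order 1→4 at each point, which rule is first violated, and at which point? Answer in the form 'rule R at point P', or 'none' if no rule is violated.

rule 2 at point 2

Zone of each point (C = within 1σ̂, B = 1σ̂–2σ̂, A = 2σ̂–3σ̂, * = beyond 3σ̂; sign = side of CL): 1:+A, 2:+A, 3:-C, 4:-B, 5:+C, 6:+C, 7:-C, 8:-C, 9:+C, 10:+C, 11:+C, 12:-C, 13:-B
Rule 2 (two of three consecutive points beyond the same 2σ limit) is satisfied at point 2.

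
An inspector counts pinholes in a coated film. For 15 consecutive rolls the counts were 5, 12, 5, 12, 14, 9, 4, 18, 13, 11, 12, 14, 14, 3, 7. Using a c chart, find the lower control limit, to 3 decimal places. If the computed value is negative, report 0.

c̄ = (5 + 12 + 5 + 12 + 14 + 9 + 4 + 18 + 13 + 11 + 12 + 14 + 14 + 3 + 7) / 15 = 153 / 15 = 10.2000
LCL = c̄ − 3√c̄ = 10.2000 − 3 × 3.1937 = 0.6188

0.619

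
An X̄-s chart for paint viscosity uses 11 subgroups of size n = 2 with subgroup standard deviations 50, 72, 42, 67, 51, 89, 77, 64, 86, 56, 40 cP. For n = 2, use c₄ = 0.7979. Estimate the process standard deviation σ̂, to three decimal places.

s̄ = (50 + 72 + 42 + 67 + 51 + 89 + 77 + 64 + 86 + 56 + 40) / 11 = 63.0909
σ̂ = s̄ / c₄ = 63.0909 / 0.7979 = 79.0712

79.071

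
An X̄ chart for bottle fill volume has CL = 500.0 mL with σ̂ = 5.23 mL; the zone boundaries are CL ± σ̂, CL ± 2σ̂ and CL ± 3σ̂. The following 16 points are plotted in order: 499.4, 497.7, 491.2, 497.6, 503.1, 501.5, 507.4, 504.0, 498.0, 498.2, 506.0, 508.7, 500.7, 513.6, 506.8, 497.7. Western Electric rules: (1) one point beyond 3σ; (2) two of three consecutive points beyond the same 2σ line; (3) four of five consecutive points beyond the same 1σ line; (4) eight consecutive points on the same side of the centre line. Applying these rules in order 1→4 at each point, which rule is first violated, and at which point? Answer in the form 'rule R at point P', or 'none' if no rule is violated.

rule 3 at point 15

Zone of each point (C = within 1σ̂, B = 1σ̂–2σ̂, A = 2σ̂–3σ̂, * = beyond 3σ̂; sign = side of CL): 1:-C, 2:-C, 3:-B, 4:-C, 5:+C, 6:+C, 7:+B, 8:+C, 9:-C, 10:-C, 11:+B, 12:+B, 13:+C, 14:+A, 15:+B, 16:-C
Rule 3 (four of five consecutive points beyond the same 1σ limit) is satisfied at point 15.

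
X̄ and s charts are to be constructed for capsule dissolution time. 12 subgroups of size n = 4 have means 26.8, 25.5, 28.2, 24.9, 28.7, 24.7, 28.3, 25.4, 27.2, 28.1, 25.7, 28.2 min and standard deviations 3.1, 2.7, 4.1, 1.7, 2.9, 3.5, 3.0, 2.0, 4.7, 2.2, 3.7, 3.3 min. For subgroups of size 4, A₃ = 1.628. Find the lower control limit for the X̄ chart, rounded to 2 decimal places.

X̄̄ = (26.8 + 25.5 + 28.2 + 24.9 + 28.7 + 24.7 + 28.3 + 25.4 + 27.2 + 28.1 + 25.7 + 28.2) / 12 = 26.8083
s̄ = (3.1 + 2.7 + 4.1 + 1.7 + 2.9 + 3.5 + 3.0 + 2.0 + 4.7 + 2.2 + 3.7 + 3.3) / 12 = 3.0750
LCL = X̄̄ − A₃·s̄ = 26.8083 − 1.628 × 3.0750 = 21.8022

21.80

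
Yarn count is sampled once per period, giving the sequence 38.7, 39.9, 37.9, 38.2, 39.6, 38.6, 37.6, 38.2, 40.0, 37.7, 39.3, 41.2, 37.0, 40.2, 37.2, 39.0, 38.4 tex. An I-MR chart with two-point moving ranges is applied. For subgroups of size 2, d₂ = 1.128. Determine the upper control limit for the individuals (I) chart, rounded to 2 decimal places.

X̄ = (38.7 + 39.9 + 37.9 + 38.2 + 39.6 + 38.6 + 37.6 + 38.2 + 40.0 + 37.7 + 39.3 + 41.2 + 37.0 + 40.2 + 37.2 + 39.0 + 38.4) / 17 = 38.7471
Moving ranges: 1.2, 2.0, 0.3, 1.4, 1.0, 1.0, 0.6, 1.8, 2.3, 1.6, 1.9, 4.2, 3.2, 3.0, 1.8, 0.6; M̄R̄ = 27.9000 / 16 = 1.7437
UCL = X̄ + 3·M̄R̄/d₂ = 38.7471 + 3 × 1.7437 / 1.128 = 43.3847

43.38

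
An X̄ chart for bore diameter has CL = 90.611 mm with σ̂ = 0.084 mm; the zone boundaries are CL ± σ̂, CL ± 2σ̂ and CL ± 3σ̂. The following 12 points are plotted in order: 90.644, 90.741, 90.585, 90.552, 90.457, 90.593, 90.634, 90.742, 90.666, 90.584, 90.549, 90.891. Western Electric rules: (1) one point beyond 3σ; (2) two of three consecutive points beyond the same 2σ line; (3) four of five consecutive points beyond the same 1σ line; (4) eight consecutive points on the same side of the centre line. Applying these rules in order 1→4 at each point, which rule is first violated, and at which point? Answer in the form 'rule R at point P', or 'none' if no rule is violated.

rule 1 at point 12

Zone of each point (C = within 1σ̂, B = 1σ̂–2σ̂, A = 2σ̂–3σ̂, * = beyond 3σ̂; sign = side of CL): 1:+C, 2:+B, 3:-C, 4:-C, 5:-B, 6:-C, 7:+C, 8:+B, 9:+C, 10:-C, 11:-C, 12:+*
Rule 1 (one point beyond the 3σ limits) is satisfied at point 12.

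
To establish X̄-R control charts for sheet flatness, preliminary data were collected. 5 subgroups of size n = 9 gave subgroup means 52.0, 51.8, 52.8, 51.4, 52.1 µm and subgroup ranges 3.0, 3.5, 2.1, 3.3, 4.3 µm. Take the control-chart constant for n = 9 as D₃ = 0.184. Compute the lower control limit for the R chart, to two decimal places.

0.60

R̄ = (3.0 + 3.5 + 2.1 + 3.3 + 4.3) / 5 = 16.2000 / 5 = 3.2400
LCL_R = D₃·R̄ = 0.184 × 3.2400 = 0.5962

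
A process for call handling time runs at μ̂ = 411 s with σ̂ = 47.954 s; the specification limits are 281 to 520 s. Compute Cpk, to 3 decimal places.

0.758

Cpu = (USL − μ̂) / (3σ̂) = (520 − 411) / (3 × 47.954) = 0.7577; Cpl = (μ̂ − LSL) / (3σ̂) = (411 − 281) / (3 × 47.954) = 0.9036; Cpk = min(Cpu, Cpl) = 0.7577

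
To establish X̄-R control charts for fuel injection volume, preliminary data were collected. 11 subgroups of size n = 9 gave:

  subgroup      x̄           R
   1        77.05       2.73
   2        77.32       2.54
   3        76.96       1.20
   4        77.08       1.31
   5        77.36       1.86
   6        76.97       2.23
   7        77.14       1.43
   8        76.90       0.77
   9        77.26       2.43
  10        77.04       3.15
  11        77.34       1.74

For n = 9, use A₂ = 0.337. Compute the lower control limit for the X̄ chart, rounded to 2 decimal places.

X̄̄ = (77.05 + 77.32 + 76.96 + 77.08 + 77.36 + 76.97 + 77.14 + 76.90 + 77.26 + 77.04 + 77.34) / 11 = 848.4200 / 11 = 77.1291
R̄ = (2.73 + 2.54 + 1.20 + 1.31 + 1.86 + 2.23 + 1.43 + 0.77 + 2.43 + 3.15 + 1.74) / 11 = 21.3900 / 11 = 1.9445
LCL = X̄̄ − A₂·R̄ = 77.1291 − 0.337 × 1.9445 = 76.4738

76.47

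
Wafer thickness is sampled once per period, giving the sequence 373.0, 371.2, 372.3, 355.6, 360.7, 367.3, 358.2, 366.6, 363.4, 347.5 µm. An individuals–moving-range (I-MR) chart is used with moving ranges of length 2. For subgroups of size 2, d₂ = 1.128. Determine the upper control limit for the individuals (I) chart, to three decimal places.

X̄ = (373.0 + 371.2 + 372.3 + 355.6 + 360.7 + 367.3 + 358.2 + 366.6 + 363.4 + 347.5) / 10 = 363.5800
Moving ranges: 1.8, 1.1, 16.7, 5.1, 6.6, 9.1, 8.4, 3.2, 15.9; M̄R̄ = 67.9000 / 9 = 7.5444
UCL = X̄ + 3·M̄R̄/d₂ = 363.5800 + 3 × 7.5444 / 1.128 = 383.6450

383.645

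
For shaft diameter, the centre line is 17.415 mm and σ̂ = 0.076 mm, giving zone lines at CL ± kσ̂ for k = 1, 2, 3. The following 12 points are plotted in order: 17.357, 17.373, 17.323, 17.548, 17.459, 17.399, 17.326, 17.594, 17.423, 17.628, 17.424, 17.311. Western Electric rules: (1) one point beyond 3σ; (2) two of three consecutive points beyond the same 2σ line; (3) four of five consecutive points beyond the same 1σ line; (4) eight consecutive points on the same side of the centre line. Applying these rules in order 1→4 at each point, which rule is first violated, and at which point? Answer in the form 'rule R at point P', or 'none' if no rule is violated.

rule 2 at point 10

Zone of each point (C = within 1σ̂, B = 1σ̂–2σ̂, A = 2σ̂–3σ̂, * = beyond 3σ̂; sign = side of CL): 1:-C, 2:-C, 3:-B, 4:+B, 5:+C, 6:-C, 7:-B, 8:+A, 9:+C, 10:+A, 11:+C, 12:-B
Rule 2 (two of three consecutive points beyond the same 2σ limit) is satisfied at point 10.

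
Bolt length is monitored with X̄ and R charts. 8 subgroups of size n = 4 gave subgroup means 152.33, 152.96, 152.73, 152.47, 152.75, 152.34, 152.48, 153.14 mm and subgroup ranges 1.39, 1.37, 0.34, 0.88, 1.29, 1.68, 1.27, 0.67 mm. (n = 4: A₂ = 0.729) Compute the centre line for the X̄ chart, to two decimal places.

X̄̄ = (152.33 + 152.96 + 152.73 + 152.47 + 152.75 + 152.34 + 152.48 + 153.14) / 8 = 1221.2000 / 8 = 152.6500
CL = X̄̄ = 152.6500

152.65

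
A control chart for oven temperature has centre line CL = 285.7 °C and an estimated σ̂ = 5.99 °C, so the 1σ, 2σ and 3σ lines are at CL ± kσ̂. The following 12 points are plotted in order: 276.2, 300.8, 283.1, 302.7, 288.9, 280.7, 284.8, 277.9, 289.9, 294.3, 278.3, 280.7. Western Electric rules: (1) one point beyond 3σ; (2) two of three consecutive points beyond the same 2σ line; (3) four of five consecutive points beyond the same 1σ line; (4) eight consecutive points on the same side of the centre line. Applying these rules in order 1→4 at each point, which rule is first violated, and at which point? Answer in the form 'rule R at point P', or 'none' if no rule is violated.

Zone of each point (C = within 1σ̂, B = 1σ̂–2σ̂, A = 2σ̂–3σ̂, * = beyond 3σ̂; sign = side of CL): 1:-B, 2:+A, 3:-C, 4:+A, 5:+C, 6:-C, 7:-C, 8:-B, 9:+C, 10:+B, 11:-B, 12:-C
Rule 2 (two of three consecutive points beyond the same 2σ limit) is satisfied at point 4.

rule 2 at point 4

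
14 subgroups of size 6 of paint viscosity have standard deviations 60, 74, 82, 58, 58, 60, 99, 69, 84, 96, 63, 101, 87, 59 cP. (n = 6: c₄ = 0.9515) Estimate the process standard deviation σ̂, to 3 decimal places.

s̄ = (60 + 74 + 82 + 58 + 58 + 60 + 99 + 69 + 84 + 96 + 63 + 101 + 87 + 59) / 14 = 75.0000
σ̂ = s̄ / c₄ = 75.0000 / 0.9515 = 78.8229

78.823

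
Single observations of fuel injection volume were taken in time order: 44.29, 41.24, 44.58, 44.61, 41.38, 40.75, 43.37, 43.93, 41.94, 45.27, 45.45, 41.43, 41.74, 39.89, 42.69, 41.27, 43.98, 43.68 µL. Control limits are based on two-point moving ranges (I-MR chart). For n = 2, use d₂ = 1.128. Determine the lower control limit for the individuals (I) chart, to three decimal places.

37.796

X̄ = (44.29 + 41.24 + 44.58 + 44.61 + 41.38 + 40.75 + 43.37 + 43.93 + 41.94 + 45.27 + 45.45 + 41.43 + 41.74 + 39.89 + 42.69 + 41.27 + 43.98 + 43.68) / 18 = 42.8606
Moving ranges: 3.05, 3.34, 0.03, 3.23, 0.63, 2.62, 0.56, 1.99, 3.33, 0.18, 4.02, 0.31, 1.85, 2.80, 1.42, 2.71, 0.30; M̄R̄ = 32.3700 / 17 = 1.9041
LCL = X̄ − 3·M̄R̄/d₂ = 42.8606 − 3 × 1.9041 / 1.128 = 37.7964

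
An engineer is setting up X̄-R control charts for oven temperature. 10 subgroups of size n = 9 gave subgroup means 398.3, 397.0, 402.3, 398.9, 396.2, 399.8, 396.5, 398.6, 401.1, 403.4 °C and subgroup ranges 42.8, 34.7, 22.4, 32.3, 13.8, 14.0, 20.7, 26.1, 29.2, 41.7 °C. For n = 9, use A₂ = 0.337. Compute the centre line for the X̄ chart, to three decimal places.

399.210

X̄̄ = (398.3 + 397.0 + 402.3 + 398.9 + 396.2 + 399.8 + 396.5 + 398.6 + 401.1 + 403.4) / 10 = 3992.1000 / 10 = 399.2100
CL = X̄̄ = 399.2100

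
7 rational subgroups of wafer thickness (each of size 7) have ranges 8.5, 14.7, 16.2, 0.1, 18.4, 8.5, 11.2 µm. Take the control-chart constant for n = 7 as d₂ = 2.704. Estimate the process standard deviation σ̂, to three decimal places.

R̄ = (8.5 + 14.7 + 16.2 + 0.1 + 18.4 + 8.5 + 11.2) / 7 = 11.0857
σ̂ = R̄ / d₂ = 11.0857 / 2.704 = 4.0997

4.100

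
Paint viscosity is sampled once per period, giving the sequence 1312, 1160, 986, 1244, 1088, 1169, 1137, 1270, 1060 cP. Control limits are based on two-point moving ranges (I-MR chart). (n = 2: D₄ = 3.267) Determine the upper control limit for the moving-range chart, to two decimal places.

488.42

Moving ranges: 152, 174, 258, 156, 81, 32, 133, 210; M̄R̄ = 1196.0000 / 8 = 149.5000
UCL_MR = D₄·M̄R̄ = 3.267 × 149.5000 = 488.4165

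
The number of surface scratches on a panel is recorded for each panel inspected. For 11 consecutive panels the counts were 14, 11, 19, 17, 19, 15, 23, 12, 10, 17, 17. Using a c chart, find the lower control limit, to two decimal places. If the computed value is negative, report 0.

3.89

c̄ = (14 + 11 + 19 + 17 + 19 + 15 + 23 + 12 + 10 + 17 + 17) / 11 = 174 / 11 = 15.8182
LCL = c̄ − 3√c̄ = 15.8182 − 3 × 3.9772 = 3.8866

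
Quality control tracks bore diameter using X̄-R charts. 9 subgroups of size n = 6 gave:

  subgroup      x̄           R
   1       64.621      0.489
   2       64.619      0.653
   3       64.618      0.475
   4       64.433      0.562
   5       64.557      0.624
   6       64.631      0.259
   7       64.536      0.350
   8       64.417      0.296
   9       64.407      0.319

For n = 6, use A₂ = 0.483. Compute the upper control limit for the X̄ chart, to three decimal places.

64.754

X̄̄ = (64.621 + 64.619 + 64.618 + 64.433 + 64.557 + 64.631 + 64.536 + 64.417 + 64.407) / 9 = 580.8390 / 9 = 64.5377
R̄ = (0.489 + 0.653 + 0.475 + 0.562 + 0.624 + 0.259 + 0.350 + 0.296 + 0.319) / 9 = 4.0270 / 9 = 0.4474
UCL = X̄̄ + A₂·R̄ = 64.5377 + 0.483 × 0.4474 = 64.7538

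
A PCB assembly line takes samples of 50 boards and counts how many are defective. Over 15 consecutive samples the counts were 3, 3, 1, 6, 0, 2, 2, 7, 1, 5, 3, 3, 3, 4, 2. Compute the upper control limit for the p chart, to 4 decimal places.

p̄ = Σdᵢ / (k·n) = 45 / (15 × 50) = 0.06000
UCL = p̄ + 3·√(p̄(1−p̄)/n) = 0.06000 + 3 × √(0.06000×0.94000/50) = 0.06000 + 3 × 0.03359 = 0.16076

0.1608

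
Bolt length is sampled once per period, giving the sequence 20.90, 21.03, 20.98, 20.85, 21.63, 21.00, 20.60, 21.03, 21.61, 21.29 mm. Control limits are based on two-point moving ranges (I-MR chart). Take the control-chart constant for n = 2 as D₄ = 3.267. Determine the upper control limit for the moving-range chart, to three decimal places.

Moving ranges: 0.13, 0.05, 0.13, 0.78, 0.63, 0.40, 0.43, 0.58, 0.32; M̄R̄ = 3.4500 / 9 = 0.3833
UCL_MR = D₄·M̄R̄ = 3.267 × 0.3833 = 1.2524

1.252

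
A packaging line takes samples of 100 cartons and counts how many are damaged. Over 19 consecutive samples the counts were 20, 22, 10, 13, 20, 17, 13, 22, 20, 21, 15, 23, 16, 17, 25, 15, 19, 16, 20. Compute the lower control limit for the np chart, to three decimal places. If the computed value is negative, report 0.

6.553

p̄ = Σdᵢ / (k·n) = 344 / (19 × 100) = 0.18105
LCL = np̄ − 3·√(np̄(1−p̄)) = 18.1053 − 3 × 3.8506 = 6.5534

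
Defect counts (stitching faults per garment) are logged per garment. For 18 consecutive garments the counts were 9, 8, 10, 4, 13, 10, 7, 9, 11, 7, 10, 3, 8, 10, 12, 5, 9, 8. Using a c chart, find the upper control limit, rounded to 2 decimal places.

c̄ = (9 + 8 + 10 + 4 + 13 + 10 + 7 + 9 + 11 + 7 + 10 + 3 + 8 + 10 + 12 + 5 + 9 + 8) / 18 = 153 / 18 = 8.5000
UCL = c̄ + 3√c̄ = 8.5000 + 3 × √8.5000 = 8.5000 + 3 × 2.9155 = 17.2464

17.25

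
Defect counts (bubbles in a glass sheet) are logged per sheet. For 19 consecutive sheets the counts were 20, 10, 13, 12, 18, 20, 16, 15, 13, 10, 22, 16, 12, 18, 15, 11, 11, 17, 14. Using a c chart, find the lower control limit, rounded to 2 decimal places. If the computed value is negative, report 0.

3.32

c̄ = (20 + 10 + 13 + 12 + 18 + 20 + 16 + 15 + 13 + 10 + 22 + 16 + 12 + 18 + 15 + 11 + 11 + 17 + 14) / 19 = 283 / 19 = 14.8947
LCL = c̄ − 3√c̄ = 14.8947 − 3 × 3.8594 = 3.3166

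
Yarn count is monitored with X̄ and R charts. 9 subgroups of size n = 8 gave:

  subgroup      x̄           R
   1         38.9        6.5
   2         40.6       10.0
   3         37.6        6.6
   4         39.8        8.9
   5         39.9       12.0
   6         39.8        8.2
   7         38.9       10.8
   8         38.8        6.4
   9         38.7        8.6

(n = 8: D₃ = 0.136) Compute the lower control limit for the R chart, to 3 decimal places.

1.179

R̄ = (6.5 + 10.0 + 6.6 + 8.9 + 12.0 + 8.2 + 10.8 + 6.4 + 8.6) / 9 = 78.0000 / 9 = 8.6667
LCL_R = D₃·R̄ = 0.136 × 8.6667 = 1.1787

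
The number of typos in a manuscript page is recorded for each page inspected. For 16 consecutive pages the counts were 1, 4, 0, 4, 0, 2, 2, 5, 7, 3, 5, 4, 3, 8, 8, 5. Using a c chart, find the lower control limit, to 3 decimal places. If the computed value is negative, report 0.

0.000

c̄ = (1 + 4 + 0 + 4 + 0 + 2 + 2 + 5 + 7 + 3 + 5 + 4 + 3 + 8 + 8 + 5) / 16 = 61 / 16 = 3.8125
LCL = c̄ − 3√c̄ = 3.8125 − 3 × 1.9526 = -2.0452 → 0 (cannot be negative)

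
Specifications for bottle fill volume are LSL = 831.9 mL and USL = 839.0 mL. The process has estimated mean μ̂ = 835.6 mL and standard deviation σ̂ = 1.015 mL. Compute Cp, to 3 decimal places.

1.166

Cp = (USL − LSL) / (6σ̂) = (839.0 − 831.9) / (6 × 1.015) = 7.1000 / 6.0900 = 1.1658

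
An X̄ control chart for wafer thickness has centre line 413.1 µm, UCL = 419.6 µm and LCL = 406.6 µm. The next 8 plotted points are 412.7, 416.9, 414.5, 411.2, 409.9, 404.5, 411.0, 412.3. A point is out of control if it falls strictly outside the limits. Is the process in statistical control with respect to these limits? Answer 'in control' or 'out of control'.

Compare each point to [406.6, 419.6]: sample 6 = 404.5 < LCL.

out of control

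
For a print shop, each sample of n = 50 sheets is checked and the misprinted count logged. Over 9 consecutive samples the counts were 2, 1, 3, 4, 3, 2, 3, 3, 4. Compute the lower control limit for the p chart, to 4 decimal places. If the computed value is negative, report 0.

0.0000

p̄ = Σdᵢ / (k·n) = 25 / (9 × 50) = 0.05556
LCL = p̄ − 3·√(p̄(1−p̄)/n) = 0.05556 − 3 × 0.03239 = -0.04163 → 0 (negative, so LCL = 0)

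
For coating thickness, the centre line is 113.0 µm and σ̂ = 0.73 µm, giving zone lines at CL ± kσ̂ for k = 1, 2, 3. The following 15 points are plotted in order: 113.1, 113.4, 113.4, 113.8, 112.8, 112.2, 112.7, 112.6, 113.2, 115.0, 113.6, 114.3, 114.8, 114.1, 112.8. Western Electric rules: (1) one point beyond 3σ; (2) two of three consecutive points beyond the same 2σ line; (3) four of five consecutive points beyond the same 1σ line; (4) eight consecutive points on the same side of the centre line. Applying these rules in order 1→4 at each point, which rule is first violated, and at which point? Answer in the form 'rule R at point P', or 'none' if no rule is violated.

Zone of each point (C = within 1σ̂, B = 1σ̂–2σ̂, A = 2σ̂–3σ̂, * = beyond 3σ̂; sign = side of CL): 1:+C, 2:+C, 3:+C, 4:+B, 5:-C, 6:-B, 7:-C, 8:-C, 9:+C, 10:+A, 11:+C, 12:+B, 13:+A, 14:+B, 15:-C
Rule 3 (four of five consecutive points beyond the same 1σ limit) is satisfied at point 14.

rule 3 at point 14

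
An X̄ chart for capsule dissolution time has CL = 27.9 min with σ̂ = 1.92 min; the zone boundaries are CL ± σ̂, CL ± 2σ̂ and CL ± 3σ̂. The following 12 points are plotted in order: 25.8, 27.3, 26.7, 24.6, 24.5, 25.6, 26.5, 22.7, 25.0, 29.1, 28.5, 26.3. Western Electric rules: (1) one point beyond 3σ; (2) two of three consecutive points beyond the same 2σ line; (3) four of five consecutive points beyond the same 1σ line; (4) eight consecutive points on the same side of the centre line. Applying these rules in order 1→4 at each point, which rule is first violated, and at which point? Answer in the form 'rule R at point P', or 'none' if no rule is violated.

Zone of each point (C = within 1σ̂, B = 1σ̂–2σ̂, A = 2σ̂–3σ̂, * = beyond 3σ̂; sign = side of CL): 1:-B, 2:-C, 3:-C, 4:-B, 5:-B, 6:-B, 7:-C, 8:-A, 9:-B, 10:+C, 11:+C, 12:-C
Rule 3 (four of five consecutive points beyond the same 1σ limit) is satisfied at point 8.

rule 3 at point 8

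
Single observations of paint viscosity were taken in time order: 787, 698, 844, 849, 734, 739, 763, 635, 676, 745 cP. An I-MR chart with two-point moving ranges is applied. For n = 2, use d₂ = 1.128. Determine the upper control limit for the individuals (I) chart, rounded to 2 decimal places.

X̄ = (787 + 698 + 844 + 849 + 734 + 739 + 763 + 635 + 676 + 745) / 10 = 747.0000
Moving ranges: 89, 146, 5, 115, 5, 24, 128, 41, 69; M̄R̄ = 622.0000 / 9 = 69.1111
UCL = X̄ + 3·M̄R̄/d₂ = 747.0000 + 3 × 69.1111 / 1.128 = 930.8061

930.81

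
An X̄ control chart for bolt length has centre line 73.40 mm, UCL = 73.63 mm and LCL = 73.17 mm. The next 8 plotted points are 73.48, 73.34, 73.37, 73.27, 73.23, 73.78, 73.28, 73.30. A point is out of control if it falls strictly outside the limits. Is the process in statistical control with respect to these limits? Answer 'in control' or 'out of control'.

Compare each point to [73.17, 73.63]: sample 6 = 73.78 > UCL.

out of control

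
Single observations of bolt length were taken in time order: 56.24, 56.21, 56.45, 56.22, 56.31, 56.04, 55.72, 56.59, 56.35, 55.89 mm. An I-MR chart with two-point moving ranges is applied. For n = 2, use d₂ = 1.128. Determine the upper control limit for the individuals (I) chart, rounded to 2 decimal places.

X̄ = (56.24 + 56.21 + 56.45 + 56.22 + 56.31 + 56.04 + 55.72 + 56.59 + 56.35 + 55.89) / 10 = 56.2020
Moving ranges: 0.03, 0.24, 0.23, 0.09, 0.27, 0.32, 0.87, 0.24, 0.46; M̄R̄ = 2.7500 / 9 = 0.3056
UCL = X̄ + 3·M̄R̄/d₂ = 56.2020 + 3 × 0.3056 / 1.128 = 57.0146

57.01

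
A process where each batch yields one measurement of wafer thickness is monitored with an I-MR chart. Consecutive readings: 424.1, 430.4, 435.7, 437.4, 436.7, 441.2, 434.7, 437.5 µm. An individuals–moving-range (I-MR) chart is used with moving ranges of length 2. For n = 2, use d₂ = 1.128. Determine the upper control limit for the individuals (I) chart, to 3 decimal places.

445.275

X̄ = (424.1 + 430.4 + 435.7 + 437.4 + 436.7 + 441.2 + 434.7 + 437.5) / 8 = 434.7125
Moving ranges: 6.3, 5.3, 1.7, 0.7, 4.5, 6.5, 2.8; M̄R̄ = 27.8000 / 7 = 3.9714
UCL = X̄ + 3·M̄R̄/d₂ = 434.7125 + 3 × 3.9714 / 1.128 = 445.2748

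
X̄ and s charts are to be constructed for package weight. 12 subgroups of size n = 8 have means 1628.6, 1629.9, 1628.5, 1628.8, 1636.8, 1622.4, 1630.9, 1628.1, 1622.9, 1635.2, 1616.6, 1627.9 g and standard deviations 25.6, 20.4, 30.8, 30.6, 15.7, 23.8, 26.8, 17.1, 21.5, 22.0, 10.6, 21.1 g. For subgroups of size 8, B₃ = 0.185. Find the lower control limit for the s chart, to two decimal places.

4.10

s̄ = (25.6 + 20.4 + 30.8 + 30.6 + 15.7 + 23.8 + 26.8 + 17.1 + 21.5 + 22.0 + 10.6 + 21.1) / 12 = 22.1667
LCL_s = B₃·s̄ = 0.185 × 22.1667 = 4.1008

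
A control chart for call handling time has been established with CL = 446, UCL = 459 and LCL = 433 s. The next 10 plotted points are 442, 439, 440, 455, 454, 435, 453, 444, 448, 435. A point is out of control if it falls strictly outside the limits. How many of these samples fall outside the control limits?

All 10 points lie within [433, 459].

0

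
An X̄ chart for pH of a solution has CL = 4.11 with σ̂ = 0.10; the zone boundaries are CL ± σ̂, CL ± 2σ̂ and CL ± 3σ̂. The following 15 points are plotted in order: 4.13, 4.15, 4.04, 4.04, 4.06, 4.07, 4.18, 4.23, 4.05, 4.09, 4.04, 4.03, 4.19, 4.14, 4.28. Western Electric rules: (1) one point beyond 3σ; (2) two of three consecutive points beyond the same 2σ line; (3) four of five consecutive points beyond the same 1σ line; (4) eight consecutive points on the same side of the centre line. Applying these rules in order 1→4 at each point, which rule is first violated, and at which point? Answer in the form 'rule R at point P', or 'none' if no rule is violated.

none

Zone of each point (C = within 1σ̂, B = 1σ̂–2σ̂, A = 2σ̂–3σ̂, * = beyond 3σ̂; sign = side of CL): 1:+C, 2:+C, 3:-C, 4:-C, 5:-C, 6:-C, 7:+C, 8:+B, 9:-C, 10:-C, 11:-C, 12:-C, 13:+C, 14:+C, 15:+B
No rule fires across all 15 points.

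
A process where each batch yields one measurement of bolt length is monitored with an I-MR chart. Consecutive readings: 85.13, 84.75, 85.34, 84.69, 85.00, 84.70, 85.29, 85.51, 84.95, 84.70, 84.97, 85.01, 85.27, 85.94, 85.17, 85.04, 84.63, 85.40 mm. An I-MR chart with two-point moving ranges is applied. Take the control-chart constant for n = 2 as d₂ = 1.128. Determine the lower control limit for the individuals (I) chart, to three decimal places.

83.961

X̄ = (85.13 + 84.75 + 85.34 + 84.69 + 85.00 + 84.70 + 85.29 + 85.51 + 84.95 + 84.70 + 84.97 + 85.01 + 85.27 + 85.94 + 85.17 + 85.04 + 84.63 + 85.40) / 18 = 85.0828
Moving ranges: 0.38, 0.59, 0.65, 0.31, 0.30, 0.59, 0.22, 0.56, 0.25, 0.27, 0.04, 0.26, 0.67, 0.77, 0.13, 0.41, 0.77; M̄R̄ = 7.1700 / 17 = 0.4218
LCL = X̄ − 3·M̄R̄/d₂ = 85.0828 − 3 × 0.4218 / 1.128 = 83.9611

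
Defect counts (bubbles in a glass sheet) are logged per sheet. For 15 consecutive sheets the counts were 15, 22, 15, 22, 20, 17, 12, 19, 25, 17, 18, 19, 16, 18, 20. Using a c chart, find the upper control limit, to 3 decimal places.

c̄ = (15 + 22 + 15 + 22 + 20 + 17 + 12 + 19 + 25 + 17 + 18 + 19 + 16 + 18 + 20) / 15 = 275 / 15 = 18.3333
UCL = c̄ + 3√c̄ = 18.3333 + 3 × √18.3333 = 18.3333 + 3 × 4.2817 = 31.1786

31.179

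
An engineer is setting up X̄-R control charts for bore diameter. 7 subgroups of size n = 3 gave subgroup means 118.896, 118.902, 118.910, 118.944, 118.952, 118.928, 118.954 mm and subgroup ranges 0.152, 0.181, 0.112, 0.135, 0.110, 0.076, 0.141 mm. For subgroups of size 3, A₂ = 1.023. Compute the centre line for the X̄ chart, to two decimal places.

X̄̄ = (118.896 + 118.902 + 118.910 + 118.944 + 118.952 + 118.928 + 118.954) / 7 = 832.4860 / 7 = 118.9266
CL = X̄̄ = 118.9266

118.93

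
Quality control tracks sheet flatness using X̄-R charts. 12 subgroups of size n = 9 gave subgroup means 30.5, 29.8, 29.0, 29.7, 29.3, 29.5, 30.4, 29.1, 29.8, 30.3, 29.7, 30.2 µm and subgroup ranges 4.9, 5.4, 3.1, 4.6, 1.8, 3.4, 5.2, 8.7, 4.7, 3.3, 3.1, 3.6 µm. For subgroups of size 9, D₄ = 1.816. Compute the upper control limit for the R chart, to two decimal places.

R̄ = (4.9 + 5.4 + 3.1 + 4.6 + 1.8 + 3.4 + 5.2 + 8.7 + 4.7 + 3.3 + 3.1 + 3.6) / 12 = 51.8000 / 12 = 4.3167
UCL_R = D₄·R̄ = 1.816 × 4.3167 = 7.8391

7.84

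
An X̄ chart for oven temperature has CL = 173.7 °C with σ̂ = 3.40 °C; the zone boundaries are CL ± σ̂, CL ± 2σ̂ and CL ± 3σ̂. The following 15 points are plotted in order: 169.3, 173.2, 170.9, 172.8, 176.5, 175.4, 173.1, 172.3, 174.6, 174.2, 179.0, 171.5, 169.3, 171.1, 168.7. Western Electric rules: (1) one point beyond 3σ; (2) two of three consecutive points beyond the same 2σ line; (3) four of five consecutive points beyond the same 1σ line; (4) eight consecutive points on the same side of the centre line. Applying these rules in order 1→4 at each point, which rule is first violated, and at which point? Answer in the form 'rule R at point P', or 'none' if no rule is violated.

none

Zone of each point (C = within 1σ̂, B = 1σ̂–2σ̂, A = 2σ̂–3σ̂, * = beyond 3σ̂; sign = side of CL): 1:-B, 2:-C, 3:-C, 4:-C, 5:+C, 6:+C, 7:-C, 8:-C, 9:+C, 10:+C, 11:+B, 12:-C, 13:-B, 14:-C, 15:-B
No rule fires across all 15 points.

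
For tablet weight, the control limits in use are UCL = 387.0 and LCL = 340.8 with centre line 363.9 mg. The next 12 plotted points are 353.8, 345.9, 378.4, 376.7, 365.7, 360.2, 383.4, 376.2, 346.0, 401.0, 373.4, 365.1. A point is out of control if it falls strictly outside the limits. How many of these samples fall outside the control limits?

1

Compare each point to [340.8, 387.0]: sample 10 = 401.0 > UCL.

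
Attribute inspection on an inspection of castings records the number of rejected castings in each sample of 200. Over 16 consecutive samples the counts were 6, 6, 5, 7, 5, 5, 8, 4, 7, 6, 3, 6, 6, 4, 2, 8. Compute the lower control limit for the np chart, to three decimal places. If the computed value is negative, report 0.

0.000

p̄ = Σdᵢ / (k·n) = 88 / (16 × 200) = 0.02750
LCL = np̄ − 3·√(np̄(1−p̄)) = 5.5000 − 3 × 2.3127 = -1.4382 → 0 (negative, so LCL = 0)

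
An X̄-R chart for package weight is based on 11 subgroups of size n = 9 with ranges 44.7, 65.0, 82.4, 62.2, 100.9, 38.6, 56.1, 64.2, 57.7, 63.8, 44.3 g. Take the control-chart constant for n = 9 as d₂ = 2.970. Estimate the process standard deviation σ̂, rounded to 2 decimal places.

R̄ = (44.7 + 65.0 + 82.4 + 62.2 + 100.9 + 38.6 + 56.1 + 64.2 + 57.7 + 63.8 + 44.3) / 11 = 61.8091
σ̂ = R̄ / d₂ = 61.8091 / 2.970 = 20.8111

20.81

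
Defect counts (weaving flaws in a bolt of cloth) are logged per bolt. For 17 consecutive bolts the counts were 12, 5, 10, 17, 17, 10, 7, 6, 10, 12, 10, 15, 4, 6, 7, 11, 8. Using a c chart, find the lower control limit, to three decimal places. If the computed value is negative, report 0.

c̄ = (12 + 5 + 10 + 17 + 17 + 10 + 7 + 6 + 10 + 12 + 10 + 15 + 4 + 6 + 7 + 11 + 8) / 17 = 167 / 17 = 9.8235
LCL = c̄ − 3√c̄ = 9.8235 − 3 × 3.1343 = 0.4208

0.421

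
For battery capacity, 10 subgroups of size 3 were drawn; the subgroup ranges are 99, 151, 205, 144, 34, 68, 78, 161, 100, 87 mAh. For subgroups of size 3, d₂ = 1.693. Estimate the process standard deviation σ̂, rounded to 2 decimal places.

R̄ = (99 + 151 + 205 + 144 + 34 + 68 + 78 + 161 + 100 + 87) / 10 = 112.7000
σ̂ = R̄ / d₂ = 112.7000 / 1.693 = 66.5682

66.57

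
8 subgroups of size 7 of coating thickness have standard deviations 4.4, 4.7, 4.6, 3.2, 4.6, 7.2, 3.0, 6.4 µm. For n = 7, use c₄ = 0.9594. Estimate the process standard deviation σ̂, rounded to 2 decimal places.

s̄ = (4.4 + 4.7 + 4.6 + 3.2 + 4.6 + 7.2 + 3.0 + 6.4) / 8 = 4.7625
σ̂ = s̄ / c₄ = 4.7625 / 0.9594 = 4.9640

4.96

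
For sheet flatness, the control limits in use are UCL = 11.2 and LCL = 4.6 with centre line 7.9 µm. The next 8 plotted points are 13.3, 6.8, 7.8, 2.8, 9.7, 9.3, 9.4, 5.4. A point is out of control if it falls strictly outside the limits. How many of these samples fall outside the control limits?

Compare each point to [4.6, 11.2]: sample 1 = 13.3 > UCL; sample 4 = 2.8 < LCL.

2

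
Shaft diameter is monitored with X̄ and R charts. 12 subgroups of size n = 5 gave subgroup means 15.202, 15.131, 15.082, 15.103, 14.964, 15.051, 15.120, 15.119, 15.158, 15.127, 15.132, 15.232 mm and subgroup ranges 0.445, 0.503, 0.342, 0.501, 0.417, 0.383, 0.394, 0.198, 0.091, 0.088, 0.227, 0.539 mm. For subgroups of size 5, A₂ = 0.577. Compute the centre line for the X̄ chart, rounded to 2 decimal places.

15.12

X̄̄ = (15.202 + 15.131 + 15.082 + 15.103 + 14.964 + 15.051 + 15.120 + 15.119 + 15.158 + 15.127 + 15.132 + 15.232) / 12 = 181.4210 / 12 = 15.1184
CL = X̄̄ = 15.1184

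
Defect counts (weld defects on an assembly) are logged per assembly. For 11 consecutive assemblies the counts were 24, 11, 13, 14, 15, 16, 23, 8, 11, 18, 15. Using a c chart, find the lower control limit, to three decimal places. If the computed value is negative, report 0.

3.549

c̄ = (24 + 11 + 13 + 14 + 15 + 16 + 23 + 8 + 11 + 18 + 15) / 11 = 168 / 11 = 15.2727
LCL = c̄ − 3√c̄ = 15.2727 − 3 × 3.9080 = 3.5486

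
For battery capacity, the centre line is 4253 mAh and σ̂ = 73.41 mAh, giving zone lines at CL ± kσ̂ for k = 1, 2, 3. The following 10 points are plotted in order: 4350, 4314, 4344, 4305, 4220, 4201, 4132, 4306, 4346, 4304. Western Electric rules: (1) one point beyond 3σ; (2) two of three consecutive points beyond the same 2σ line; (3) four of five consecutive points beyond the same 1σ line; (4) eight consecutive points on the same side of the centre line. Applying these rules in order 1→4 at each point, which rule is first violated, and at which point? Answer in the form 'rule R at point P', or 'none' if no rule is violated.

none

Zone of each point (C = within 1σ̂, B = 1σ̂–2σ̂, A = 2σ̂–3σ̂, * = beyond 3σ̂; sign = side of CL): 1:+B, 2:+C, 3:+B, 4:+C, 5:-C, 6:-C, 7:-B, 8:+C, 9:+B, 10:+C
No rule fires across all 10 points.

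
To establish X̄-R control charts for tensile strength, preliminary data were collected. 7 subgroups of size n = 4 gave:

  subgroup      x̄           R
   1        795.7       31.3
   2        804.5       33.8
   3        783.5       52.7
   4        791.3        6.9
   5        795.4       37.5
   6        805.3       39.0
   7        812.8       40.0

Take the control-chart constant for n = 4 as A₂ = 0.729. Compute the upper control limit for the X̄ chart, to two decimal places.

X̄̄ = (795.7 + 804.5 + 783.5 + 791.3 + 795.4 + 805.3 + 812.8) / 7 = 5588.5000 / 7 = 798.3571
R̄ = (31.3 + 33.8 + 52.7 + 6.9 + 37.5 + 39.0 + 40.0) / 7 = 241.2000 / 7 = 34.4571
UCL = X̄̄ + A₂·R̄ = 798.3571 + 0.729 × 34.4571 = 823.4764

823.48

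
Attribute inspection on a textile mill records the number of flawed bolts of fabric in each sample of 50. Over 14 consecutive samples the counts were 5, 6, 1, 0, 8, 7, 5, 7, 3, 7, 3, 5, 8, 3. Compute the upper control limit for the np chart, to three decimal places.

p̄ = Σdᵢ / (k·n) = 68 / (14 × 50) = 0.09714
UCL = np̄ + 3·√(np̄(1−p̄)) = 4.8571 + 3 × √(4.8571×0.90286) = 4.8571 + 3 × 2.0941 = 11.1395

11.139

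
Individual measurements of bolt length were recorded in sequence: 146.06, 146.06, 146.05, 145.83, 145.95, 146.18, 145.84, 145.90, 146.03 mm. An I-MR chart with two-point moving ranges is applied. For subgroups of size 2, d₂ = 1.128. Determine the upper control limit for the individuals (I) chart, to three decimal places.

146.358

X̄ = (146.06 + 146.06 + 146.05 + 145.83 + 145.95 + 146.18 + 145.84 + 145.90 + 146.03) / 9 = 145.9889
Moving ranges: 0.00, 0.01, 0.22, 0.12, 0.23, 0.34, 0.06, 0.13; M̄R̄ = 1.1100 / 8 = 0.1388
UCL = X̄ + 3·M̄R̄/d₂ = 145.9889 + 3 × 0.1388 / 1.128 = 146.3579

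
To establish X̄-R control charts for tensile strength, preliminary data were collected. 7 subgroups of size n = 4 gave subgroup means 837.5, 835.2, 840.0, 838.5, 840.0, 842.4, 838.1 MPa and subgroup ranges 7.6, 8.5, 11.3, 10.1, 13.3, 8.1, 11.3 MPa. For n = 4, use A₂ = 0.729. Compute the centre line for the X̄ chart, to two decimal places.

X̄̄ = (837.5 + 835.2 + 840.0 + 838.5 + 840.0 + 842.4 + 838.1) / 7 = 5871.7000 / 7 = 838.8143
CL = X̄̄ = 838.8143

838.81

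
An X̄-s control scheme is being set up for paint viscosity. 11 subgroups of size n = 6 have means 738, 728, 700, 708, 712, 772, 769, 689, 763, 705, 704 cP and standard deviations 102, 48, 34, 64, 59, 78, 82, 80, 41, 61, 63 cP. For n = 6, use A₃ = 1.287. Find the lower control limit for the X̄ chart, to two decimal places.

642.88

X̄̄ = (738 + 728 + 700 + 708 + 712 + 772 + 769 + 689 + 763 + 705 + 704) / 11 = 726.1818
s̄ = (102 + 48 + 34 + 64 + 59 + 78 + 82 + 80 + 41 + 61 + 63) / 11 = 64.7273
LCL = X̄̄ − A₃·s̄ = 726.1818 − 1.287 × 64.7273 = 642.8778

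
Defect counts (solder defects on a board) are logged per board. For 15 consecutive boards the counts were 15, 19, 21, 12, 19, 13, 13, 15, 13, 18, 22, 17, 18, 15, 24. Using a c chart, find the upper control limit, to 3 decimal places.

29.278

c̄ = (15 + 19 + 21 + 12 + 19 + 13 + 13 + 15 + 13 + 18 + 22 + 17 + 18 + 15 + 24) / 15 = 254 / 15 = 16.9333
UCL = c̄ + 3√c̄ = 16.9333 + 3 × √16.9333 = 16.9333 + 3 × 4.1150 = 29.2784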